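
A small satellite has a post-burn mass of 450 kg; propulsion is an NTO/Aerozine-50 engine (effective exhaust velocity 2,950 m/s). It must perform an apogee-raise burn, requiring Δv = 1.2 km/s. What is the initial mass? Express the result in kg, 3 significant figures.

initial mass ≈ 676 kg

From the ideal rocket equation, m₀/m_f = exp(Δv / v_e) = exp(1200 / 2950.0) = exp(0.4068) = 1.5020.
m₀ = m_f × 1.5020 = 450 × 1.5020 = 675.9 kg.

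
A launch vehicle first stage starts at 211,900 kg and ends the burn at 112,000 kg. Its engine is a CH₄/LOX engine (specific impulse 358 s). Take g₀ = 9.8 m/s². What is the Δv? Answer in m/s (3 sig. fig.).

Δv ≈ 2240 m/s

v_e = Isp · g₀ = 358 × 9.8 = 3508.4 m/s.
Δv = v_e · ln(m₀/m_f) = 3508.4 × ln(1.892) = 3508.4 × 0.6376 ≈ 2237.0 m/s.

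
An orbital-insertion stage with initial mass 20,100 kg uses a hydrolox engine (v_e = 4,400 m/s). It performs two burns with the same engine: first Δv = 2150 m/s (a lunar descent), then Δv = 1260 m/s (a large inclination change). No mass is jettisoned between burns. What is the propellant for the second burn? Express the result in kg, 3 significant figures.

propellant for the second burn ≈ 3070 kg

After the first burn: m = 20100 × exp(−2150/4400.0) = 20100 × 0.61346 = 12,330.5 kg.
After the second burn: m = 12,330.5 × exp(−1260/4400.0) = 12,330.5 × 0.75099 = 9,260.08 kg.
Second-burn propellant = 12,330.5 − 9,260.08 = 3,070.42 kg.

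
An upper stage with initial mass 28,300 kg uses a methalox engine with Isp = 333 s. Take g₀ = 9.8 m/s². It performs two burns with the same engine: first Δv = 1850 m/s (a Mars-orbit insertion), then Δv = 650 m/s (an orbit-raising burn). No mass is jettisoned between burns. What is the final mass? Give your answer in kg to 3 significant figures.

v_e = Isp · g₀ = 333 × 9.8 = 3263.4 m/s.
After the first burn: m = 28300 × exp(−1850/3263.4) = 28300 × 0.56729 = 16,054.3 kg.
After the second burn: m = 16,054.3 × exp(−650/3263.4) = 16,054.3 × 0.81940 = 13,154.9 kg.

final mass ≈ 13200 kg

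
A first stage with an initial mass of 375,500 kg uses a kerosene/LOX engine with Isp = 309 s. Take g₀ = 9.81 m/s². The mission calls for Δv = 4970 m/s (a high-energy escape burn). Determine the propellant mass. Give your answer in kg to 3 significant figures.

propellant mass ≈ 303000 kg

v_e = Isp · g₀ = 309 × 9.81 = 3031.3 m/s.
From the ideal rocket equation, m₀/m_f = exp(Δv / v_e) = exp(4970 / 3031.3) = exp(1.6396) = 5.1529.
m_f = 375,500 / 5.1529 = 72,871.6 kg, so propellant = m₀ − m_f = 375,500 − 72,871.6 = 302,628.4 kg.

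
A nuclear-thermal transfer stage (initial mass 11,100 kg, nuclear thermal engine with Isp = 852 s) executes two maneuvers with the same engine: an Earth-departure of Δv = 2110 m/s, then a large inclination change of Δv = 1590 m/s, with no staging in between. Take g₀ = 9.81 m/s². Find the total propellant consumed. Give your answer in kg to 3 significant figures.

v_e = Isp · g₀ = 852 × 9.81 = 8358.1 m/s.
After the first burn: m = 11100 × exp(−2110/8358.1) = 11100 × 0.77690 = 8,623.59 kg.
After the second burn: m = 8,623.59 × exp(−1590/8358.1) = 8,623.59 × 0.82677 = 7,129.73 kg.
Total propellant = m₀ − m_final = 11100 − 7,129.73 = 3,970.27 kg.

total propellant consumed ≈ 3970 kg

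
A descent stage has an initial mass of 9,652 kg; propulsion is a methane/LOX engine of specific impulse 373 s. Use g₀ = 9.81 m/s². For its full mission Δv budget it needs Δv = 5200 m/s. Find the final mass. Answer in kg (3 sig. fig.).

final mass ≈ 2330 kg

v_e = Isp · g₀ = 373 × 9.81 = 3659.1 m/s.
m₀/m_f = exp(Δv / v_e) = exp(5200 / 3659.1) = exp(1.4211) = 4.1417.
m_f = m₀ / 4.1417 = 9,652 / 4.1417 = 2,330.44 kg.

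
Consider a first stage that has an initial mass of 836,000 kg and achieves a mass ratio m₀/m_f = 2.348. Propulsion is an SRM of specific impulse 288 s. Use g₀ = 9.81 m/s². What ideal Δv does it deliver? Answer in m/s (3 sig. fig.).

v_e = Isp · g₀ = 288 × 9.81 = 2825.3 m/s.
Δv = v_e · ln(2.348) = 2825.3 × 0.8536 ≈ 2411.6 m/s.

Δv ≈ 2410 m/s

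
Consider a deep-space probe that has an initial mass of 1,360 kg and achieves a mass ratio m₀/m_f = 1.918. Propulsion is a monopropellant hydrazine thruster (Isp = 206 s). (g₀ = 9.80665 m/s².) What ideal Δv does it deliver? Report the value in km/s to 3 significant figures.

v_e = Isp · g₀ = 206 × 9.80665 = 2020.2 m/s.
Δv = v_e · ln(1.918) = 2020.2 × 0.6513 ≈ 1315.7 m/s.

Δv ≈ 1.32 km/s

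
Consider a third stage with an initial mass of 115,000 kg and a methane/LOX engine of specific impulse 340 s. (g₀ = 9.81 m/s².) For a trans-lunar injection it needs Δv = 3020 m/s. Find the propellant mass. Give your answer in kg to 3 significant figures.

v_e = Isp · g₀ = 340 × 9.81 = 3335.4 m/s.
m₀/m_f = exp(Δv / v_e) = exp(3020 / 3335.4) = exp(0.9054) = 2.4730.
m_f = 115,000 / 2.4730 = 46,502.2 kg, so propellant = m₀ − m_f = 115,000 − 46,502.2 = 68,497.8 kg.

propellant mass ≈ 68500 kg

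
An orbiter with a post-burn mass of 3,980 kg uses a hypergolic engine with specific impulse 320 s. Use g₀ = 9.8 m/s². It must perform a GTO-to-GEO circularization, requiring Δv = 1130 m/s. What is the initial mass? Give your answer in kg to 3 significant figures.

v_e = Isp · g₀ = 320 × 9.8 = 3136.0 m/s.
From the ideal rocket equation, m₀/m_f = exp(Δv / v_e) = exp(1130 / 3136.0) = exp(0.3603) = 1.4338.
m₀ = m_f × 1.4338 = 3,980 × 1.4338 = 5,706.52 kg.

initial mass ≈ 5710 kg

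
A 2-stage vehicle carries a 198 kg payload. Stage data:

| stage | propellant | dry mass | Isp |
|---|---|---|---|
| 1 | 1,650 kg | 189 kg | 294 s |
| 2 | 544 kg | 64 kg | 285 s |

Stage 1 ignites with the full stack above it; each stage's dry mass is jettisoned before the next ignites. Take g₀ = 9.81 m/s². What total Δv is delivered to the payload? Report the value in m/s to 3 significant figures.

Δv ≈ 5960 m/s

Ignition mass of stage 1 = 1,650+189 + 544+64 + 198 = 2,645 kg.
Stage 1: m₀ = 2,645 kg, m_f = 2,645 − 1,650 = 995 kg; Δv = 294×9.81×ln(2.658) = 2884.1×0.9777 ≈ 2820 m/s.
Stage 2: m₀ = 806 kg, m_f = 806 − 544 = 262 kg; Δv = 285×9.81×ln(3.076) = 2795.9×1.1237 ≈ 3142 m/s.
Total Δv = 2820 + 3142 = 5962 m/s.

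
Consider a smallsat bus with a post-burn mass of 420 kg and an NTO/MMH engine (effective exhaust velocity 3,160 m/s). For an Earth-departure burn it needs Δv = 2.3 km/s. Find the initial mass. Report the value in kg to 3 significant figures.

By the Tsiolkovsky rocket equation, m₀/m_f = exp(Δv / v_e) = exp(2300 / 3160.0) = exp(0.7278) = 2.0706.
m₀ = m_f × 2.0706 = 420 × 2.0706 = 869.652 kg.

initial mass ≈ 870 kg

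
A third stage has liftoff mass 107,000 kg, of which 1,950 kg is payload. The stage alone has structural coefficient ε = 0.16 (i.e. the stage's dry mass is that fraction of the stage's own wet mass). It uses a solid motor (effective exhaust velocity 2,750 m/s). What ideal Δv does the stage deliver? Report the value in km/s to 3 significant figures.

Stage wet mass = m₀ − payload = 107,000 − 1,950 = 105,050 kg.
Stage dry mass = ε × stage wet mass = 0.16 × 105,050 = 16,808 kg.
Burnout mass m_f = stage dry + payload = 16,808 + 1,950 = 18,758 kg.
Δv = v_e · ln(107,000/18,758) = 2750.0 × ln(5.704) = 2750.0 × 1.7412 ≈ 4788 m/s.

Δv ≈ 4.79 km/s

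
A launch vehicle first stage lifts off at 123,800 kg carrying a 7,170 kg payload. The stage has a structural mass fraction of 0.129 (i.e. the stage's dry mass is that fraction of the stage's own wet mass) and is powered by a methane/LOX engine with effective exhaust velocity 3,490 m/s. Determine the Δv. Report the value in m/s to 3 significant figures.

Stage wet mass = m₀ − payload = 123,800 − 7,170 = 116,630 kg.
Stage dry mass = ε × stage wet mass = 0.129 × 116,630 = 15,045.3 kg.
Burnout mass m_f = stage dry + payload = 15,045.3 + 7,170 = 22,215.3 kg.
Using Δv = v_e ln(m₀/m_f): Δv = v_e · ln(123,800/22,215.3) = 3490.0 × ln(5.573) = 3490.0 × 1.7179 ≈ 5995 m/s.

Δv ≈ 6000 m/s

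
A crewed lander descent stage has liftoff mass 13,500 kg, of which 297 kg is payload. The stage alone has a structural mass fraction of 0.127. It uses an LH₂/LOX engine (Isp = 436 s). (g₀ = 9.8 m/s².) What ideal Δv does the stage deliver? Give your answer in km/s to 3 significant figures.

Δv ≈ 8.22 km/s

Stage wet mass = m₀ − payload = 13,500 − 297 = 13,203 kg.
Stage dry mass = ε × stage wet mass = 0.127 × 13,203 = 1,676.78 kg.
Burnout mass m_f = stage dry + payload = 1,676.78 + 297 = 1,973.78 kg.
v_e = Isp · g₀ = 436 × 9.8 = 4272.8 m/s.
Δv = v_e · ln(13,500/1,973.78) = 4272.8 × ln(6.84) = 4272.8 × 1.9227 ≈ 8215 m/s.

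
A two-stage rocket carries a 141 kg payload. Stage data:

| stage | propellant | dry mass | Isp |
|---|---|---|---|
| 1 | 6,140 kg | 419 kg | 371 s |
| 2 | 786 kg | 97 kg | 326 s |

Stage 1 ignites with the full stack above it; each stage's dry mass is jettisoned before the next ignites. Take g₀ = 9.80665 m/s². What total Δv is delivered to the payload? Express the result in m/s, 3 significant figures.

Ignition mass of stage 1 = 6,140+419 + 786+97 + 141 = 7,583 kg.
Stage 1: m₀ = 7,583 kg, m_f = 7,583 − 6,140 = 1,443 kg; Δv = 371×9.80665×ln(5.255) = 3638.3×1.6592 ≈ 6037 m/s.
Stage 2: m₀ = 1,024 kg, m_f = 1,024 − 786 = 238 kg; Δv = 326×9.80665×ln(4.303) = 3197.0×1.4592 ≈ 4665 m/s.
Total Δv = 6037 + 4665 = 10702 m/s.

Δv ≈ 10700 m/s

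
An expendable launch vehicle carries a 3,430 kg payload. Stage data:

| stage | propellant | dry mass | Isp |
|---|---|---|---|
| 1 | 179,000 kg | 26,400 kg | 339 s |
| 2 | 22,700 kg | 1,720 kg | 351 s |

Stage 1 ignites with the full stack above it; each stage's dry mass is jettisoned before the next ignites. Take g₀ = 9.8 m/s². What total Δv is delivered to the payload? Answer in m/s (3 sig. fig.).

Ignition mass of stage 1 = 179,000+26,400 + 22,700+1,720 + 3,430 = 233,250 kg.
Stage 1: m₀ = 233,250 kg, m_f = 233,250 − 179,000 = 54,250 kg; Δv = 339×9.8×ln(4.3) = 3322.2×1.4585 ≈ 4845 m/s.
Stage 2: m₀ = 27,850 kg, m_f = 27,850 − 22,700 = 5,150 kg; Δv = 351×9.8×ln(5.408) = 3439.8×1.6878 ≈ 5806 m/s.
Total Δv = 4845 + 5806 = 10651 m/s.

Δv ≈ 10700 m/s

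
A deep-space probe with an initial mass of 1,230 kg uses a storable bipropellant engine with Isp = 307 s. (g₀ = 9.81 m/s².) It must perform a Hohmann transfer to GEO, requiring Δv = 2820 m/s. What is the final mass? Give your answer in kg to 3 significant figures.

final mass ≈ 482 kg

v_e = Isp · g₀ = 307 × 9.81 = 3011.7 m/s.
Rocket equation: m₀/m_f = exp(Δv / v_e) = exp(2820 / 3011.7) = exp(0.9364) = 2.5507.
m_f = m₀ / 2.5507 = 1,230 / 2.5507 = 482.221 kg.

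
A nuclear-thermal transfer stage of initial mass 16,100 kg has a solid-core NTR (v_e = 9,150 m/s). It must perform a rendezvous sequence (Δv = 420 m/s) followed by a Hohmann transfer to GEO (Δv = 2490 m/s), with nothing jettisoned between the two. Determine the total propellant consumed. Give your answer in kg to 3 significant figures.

After the first burn: m = 16100 × exp(−420/9150.0) = 16100 × 0.95514 = 15,377.8 kg.
After the second burn: m = 15,377.8 × exp(−2490/9150.0) = 15,377.8 × 0.76175 = 11,714 kg.
Total propellant = m₀ − m_final = 16100 − 11,714 = 4,386 kg.

total propellant consumed ≈ 4390 kg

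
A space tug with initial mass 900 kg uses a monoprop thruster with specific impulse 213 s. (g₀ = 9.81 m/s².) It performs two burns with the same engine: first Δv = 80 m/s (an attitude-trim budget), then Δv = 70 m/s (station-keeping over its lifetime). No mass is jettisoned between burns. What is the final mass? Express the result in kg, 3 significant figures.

v_e = Isp · g₀ = 213 × 9.81 = 2089.5 m/s.
After the first burn: m = 900 × exp(−80/2089.5) = 900 × 0.96244 = 866.196 kg.
After the second burn: m = 866.196 × exp(−70/2089.5) = 866.196 × 0.96705 = 837.655 kg.

final mass ≈ 838 kg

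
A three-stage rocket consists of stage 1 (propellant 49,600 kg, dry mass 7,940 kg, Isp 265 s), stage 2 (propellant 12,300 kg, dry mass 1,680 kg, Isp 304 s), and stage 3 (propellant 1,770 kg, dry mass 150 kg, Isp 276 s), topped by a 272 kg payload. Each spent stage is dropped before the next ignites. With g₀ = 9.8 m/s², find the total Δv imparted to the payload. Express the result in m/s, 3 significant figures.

Ignition mass of stage 1 = 49,600+7,940 + 12,300+1,680 + 1,770+150 + 272 = 73,712 kg.
Stage 1: m₀ = 73,712 kg, m_f = 73,712 − 49,600 = 24,112 kg; Δv = 265×9.8×ln(3.057) = 2597.0×1.1175 ≈ 2902 m/s.
Stage 2: m₀ = 16,172 kg, m_f = 16,172 − 12,300 = 3,872 kg; Δv = 304×9.8×ln(4.177) = 2979.2×1.4295 ≈ 4259 m/s.
Stage 3: m₀ = 2,192 kg, m_f = 2,192 − 1,770 = 422 kg; Δv = 276×9.8×ln(5.194) = 2704.8×1.6476 ≈ 4456 m/s.
Total Δv = 2902 + 4259 + 4456 = 11617 m/s.

Δv ≈ 11600 m/s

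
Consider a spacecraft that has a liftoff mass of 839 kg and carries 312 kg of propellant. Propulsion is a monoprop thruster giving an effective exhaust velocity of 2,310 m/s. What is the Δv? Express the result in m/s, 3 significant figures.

Δv ≈ 1070 m/s

m_f = m₀ − m_prop = 839 − 312 = 527 kg.
Δv = v_e · ln(m₀/m_f) = 2310.0 × ln(1.592) = 2310.0 × 0.4650 ≈ 1074.2 m/s.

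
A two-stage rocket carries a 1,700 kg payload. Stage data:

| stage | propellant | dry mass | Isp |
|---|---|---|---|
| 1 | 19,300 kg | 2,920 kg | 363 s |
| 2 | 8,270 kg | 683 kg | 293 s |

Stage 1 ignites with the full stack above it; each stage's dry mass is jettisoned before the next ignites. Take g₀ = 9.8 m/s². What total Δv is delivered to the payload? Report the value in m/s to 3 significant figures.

Δv ≈ 7450 m/s

Ignition mass of stage 1 = 19,300+2,920 + 8,270+683 + 1,700 = 32,873 kg.
Stage 1: m₀ = 32,873 kg, m_f = 32,873 − 19,300 = 13,573 kg; Δv = 363×9.8×ln(2.422) = 3557.4×0.8846 ≈ 3147 m/s.
Stage 2: m₀ = 10,653 kg, m_f = 10,653 − 8,270 = 2,383 kg; Δv = 293×9.8×ln(4.47) = 2871.4×1.4975 ≈ 4300 m/s.
Total Δv = 3147 + 4300 = 7447 m/s.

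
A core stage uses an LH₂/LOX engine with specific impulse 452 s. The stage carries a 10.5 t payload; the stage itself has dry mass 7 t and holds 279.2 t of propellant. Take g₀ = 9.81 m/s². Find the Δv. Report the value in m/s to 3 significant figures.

Δv ≈ 12600 m/s

v_e = Isp · g₀ = 452 × 9.81 = 4434.1 m/s.
m₀ = payload + dry + propellant = 10.5 + 7 + 279.2 = 296.7 t.
m_f = payload + dry = 10.5 + 7 = 17.5 t.
Rocket equation: Δv = v_e · ln(m₀/m_f) = 4434.1 × ln(16.95) = 4434.1 × 2.8305 ≈ 12550.9 m/s.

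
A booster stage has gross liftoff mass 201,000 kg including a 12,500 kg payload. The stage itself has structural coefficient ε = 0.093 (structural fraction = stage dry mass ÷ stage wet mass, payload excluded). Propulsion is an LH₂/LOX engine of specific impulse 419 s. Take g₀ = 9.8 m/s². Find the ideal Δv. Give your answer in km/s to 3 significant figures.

Stage wet mass = m₀ − payload = 201,000 − 12,500 = 188,500 kg.
Stage dry mass = ε × stage wet mass = 0.093 × 188,500 = 17,530.5 kg.
Burnout mass m_f = stage dry + payload = 17,530.5 + 12,500 = 30,030.5 kg.
v_e = Isp · g₀ = 419 × 9.8 = 4106.2 m/s.
Δv = v_e · ln(201,000/30,030.5) = 4106.2 × ln(6.693) = 4106.2 × 1.9011 ≈ 7806 m/s.

Δv ≈ 7.81 km/s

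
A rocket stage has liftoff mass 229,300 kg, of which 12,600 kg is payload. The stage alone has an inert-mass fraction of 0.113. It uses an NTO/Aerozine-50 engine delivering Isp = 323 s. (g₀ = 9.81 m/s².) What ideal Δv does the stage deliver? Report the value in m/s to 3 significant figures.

Δv ≈ 5770 m/s

Stage wet mass = m₀ − payload = 229,300 − 12,600 = 216,700 kg.
Stage dry mass = ε × stage wet mass = 0.113 × 216,700 = 24,487.1 kg.
Burnout mass m_f = stage dry + payload = 24,487.1 + 12,600 = 37,087.1 kg.
v_e = Isp · g₀ = 323 × 9.81 = 3168.6 m/s.
From the ideal rocket equation, Δv = v_e · ln(229,300/37,087.1) = 3168.6 × ln(6.183) = 3168.6 × 1.8218 ≈ 5772 m/s.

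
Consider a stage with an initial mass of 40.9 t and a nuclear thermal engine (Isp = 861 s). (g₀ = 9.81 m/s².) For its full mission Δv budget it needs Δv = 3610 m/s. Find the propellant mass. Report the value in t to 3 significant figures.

propellant mass ≈ 14.2 t

v_e = Isp · g₀ = 861 × 9.81 = 8446.4 m/s.
Using Δv = v_e ln(m₀/m_f): m₀/m_f = exp(Δv / v_e) = exp(3610 / 8446.4) = exp(0.4274) = 1.5333.
m_f = 40.9 / 1.5333 = 26.6745 t, so propellant = m₀ − m_f = 40.9 − 26.6745 = 14.2255 t.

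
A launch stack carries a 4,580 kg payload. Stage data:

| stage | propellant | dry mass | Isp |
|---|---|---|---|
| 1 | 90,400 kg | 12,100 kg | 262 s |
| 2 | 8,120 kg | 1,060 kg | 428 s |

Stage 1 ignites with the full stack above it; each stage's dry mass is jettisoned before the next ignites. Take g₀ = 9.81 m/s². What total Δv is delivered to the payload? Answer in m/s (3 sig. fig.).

Ignition mass of stage 1 = 90,400+12,100 + 8,120+1,060 + 4,580 = 116,260 kg.
Stage 1: m₀ = 116,260 kg, m_f = 116,260 − 90,400 = 25,860 kg; Δv = 262×9.81×ln(4.496) = 2570.2×1.5031 ≈ 3863 m/s.
Stage 2: m₀ = 13,760 kg, m_f = 13,760 − 8,120 = 5,640 kg; Δv = 428×9.81×ln(2.44) = 4198.7×0.8919 ≈ 3745 m/s.
Total Δv = 3863 + 3745 = 7608 m/s.

Δv ≈ 7610 m/s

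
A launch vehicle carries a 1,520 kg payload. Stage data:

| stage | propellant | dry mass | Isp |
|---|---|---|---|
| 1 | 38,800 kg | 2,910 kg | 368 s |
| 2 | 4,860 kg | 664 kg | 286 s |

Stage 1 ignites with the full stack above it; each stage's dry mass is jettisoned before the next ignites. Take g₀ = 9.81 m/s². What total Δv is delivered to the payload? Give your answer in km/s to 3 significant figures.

Ignition mass of stage 1 = 38,800+2,910 + 4,860+664 + 1,520 = 48,754 kg.
Stage 1: m₀ = 48,754 kg, m_f = 48,754 − 38,800 = 9,954 kg; Δv = 368×9.81×ln(4.898) = 3610.1×1.5888 ≈ 5736 m/s.
Stage 2: m₀ = 7,044 kg, m_f = 7,044 − 4,860 = 2,184 kg; Δv = 286×9.81×ln(3.225) = 2805.7×1.1710 ≈ 3285 m/s.
Total Δv = 5736 + 3285 = 9021 m/s.

Δv ≈ 9.02 km/s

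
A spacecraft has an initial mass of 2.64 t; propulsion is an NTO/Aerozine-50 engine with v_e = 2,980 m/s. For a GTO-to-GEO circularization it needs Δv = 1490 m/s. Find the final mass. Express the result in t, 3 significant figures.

final mass ≈ 1.60 t

m₀/m_f = exp(Δv / v_e) = exp(1490 / 2980.0) = exp(0.5000) = 1.6487.
m_f = m₀ / 1.6487 = 2.64 / 1.6487 = 1.60126 t.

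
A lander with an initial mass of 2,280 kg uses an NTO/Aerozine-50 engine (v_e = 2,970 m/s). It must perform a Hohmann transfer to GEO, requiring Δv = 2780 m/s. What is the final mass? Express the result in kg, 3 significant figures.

final mass ≈ 894 kg

Using Δv = v_e ln(m₀/m_f): m₀/m_f = exp(Δv / v_e) = exp(2780 / 2970.0) = exp(0.9360) = 2.5498.
m_f = m₀ / 2.5498 = 2,280 / 2.5498 = 894.188 kg.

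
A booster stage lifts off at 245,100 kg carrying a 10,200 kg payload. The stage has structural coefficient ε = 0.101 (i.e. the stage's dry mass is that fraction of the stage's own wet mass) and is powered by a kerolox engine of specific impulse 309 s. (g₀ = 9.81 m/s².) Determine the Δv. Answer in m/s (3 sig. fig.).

Δv ≈ 5990 m/s

Stage wet mass = m₀ − payload = 245,100 − 10,200 = 234,900 kg.
Stage dry mass = ε × stage wet mass = 0.101 × 234,900 = 23,724.9 kg.
Burnout mass m_f = stage dry + payload = 23,724.9 + 10,200 = 33,924.9 kg.
v_e = Isp · g₀ = 309 × 9.81 = 3031.3 m/s.
Rocket equation: Δv = v_e · ln(245,100/33,924.9) = 3031.3 × ln(7.225) = 3031.3 × 1.9775 ≈ 5994 m/s.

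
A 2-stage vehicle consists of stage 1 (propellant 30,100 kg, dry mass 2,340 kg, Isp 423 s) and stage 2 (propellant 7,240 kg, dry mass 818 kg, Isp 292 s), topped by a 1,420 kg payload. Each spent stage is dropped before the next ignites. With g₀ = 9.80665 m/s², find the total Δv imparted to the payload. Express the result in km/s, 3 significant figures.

Ignition mass of stage 1 = 30,100+2,340 + 7,240+818 + 1,420 = 41,918 kg.
Stage 1: m₀ = 41,918 kg, m_f = 41,918 − 30,100 = 11,818 kg; Δv = 423×9.80665×ln(3.547) = 4148.2×1.2661 ≈ 5252 m/s.
Stage 2: m₀ = 9,478 kg, m_f = 9,478 − 7,240 = 2,238 kg; Δv = 292×9.80665×ln(4.235) = 2863.5×1.4434 ≈ 4133 m/s.
Total Δv = 5252 + 4133 = 9385 m/s.

Δv ≈ 9.39 km/s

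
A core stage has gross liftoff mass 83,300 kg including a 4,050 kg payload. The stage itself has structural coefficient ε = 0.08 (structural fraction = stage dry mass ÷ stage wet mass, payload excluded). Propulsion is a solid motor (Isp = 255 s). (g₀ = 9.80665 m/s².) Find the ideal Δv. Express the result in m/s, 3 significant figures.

Stage wet mass = m₀ − payload = 83,300 − 4,050 = 79,250 kg.
Stage dry mass = ε × stage wet mass = 0.08 × 79,250 = 6,340 kg.
Burnout mass m_f = stage dry + payload = 6,340 + 4,050 = 10,390 kg.
v_e = Isp · g₀ = 255 × 9.80665 = 2500.7 m/s.
Δv = v_e · ln(83,300/10,390) = 2500.7 × ln(8.017) = 2500.7 × 2.0816 ≈ 5205 m/s.

Δv ≈ 5210 m/s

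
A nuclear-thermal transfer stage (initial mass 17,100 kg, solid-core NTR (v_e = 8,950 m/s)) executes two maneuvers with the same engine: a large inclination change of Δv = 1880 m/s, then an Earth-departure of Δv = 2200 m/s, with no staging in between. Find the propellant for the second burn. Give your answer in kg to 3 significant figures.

propellant for the second burn ≈ 3020 kg

After the first burn: m = 17100 × exp(−1880/8950.0) = 17100 × 0.81054 = 13,860.2 kg.
After the second burn: m = 13,860.2 × exp(−2200/8950.0) = 13,860.2 × 0.78207 = 10,839.6 kg.
Second-burn propellant = 13,860.2 − 10,839.6 = 3,020.6 kg.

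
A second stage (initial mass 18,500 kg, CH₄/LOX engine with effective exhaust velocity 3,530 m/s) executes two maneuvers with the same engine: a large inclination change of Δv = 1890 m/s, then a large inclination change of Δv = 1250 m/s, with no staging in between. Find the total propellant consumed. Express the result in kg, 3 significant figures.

After the first burn: m = 18500 × exp(−1890/3530.0) = 18500 × 0.58543 = 10,830.5 kg.
After the second burn: m = 10,830.5 × exp(−1250/3530.0) = 10,830.5 × 0.70180 = 7,600.84 kg.
Total propellant = m₀ − m_final = 18500 − 7,600.84 = 10,899.16 kg.

total propellant consumed ≈ 10900 kg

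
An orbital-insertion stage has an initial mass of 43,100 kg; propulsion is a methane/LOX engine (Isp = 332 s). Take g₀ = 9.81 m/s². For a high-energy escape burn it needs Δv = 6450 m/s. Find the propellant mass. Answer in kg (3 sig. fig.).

v_e = Isp · g₀ = 332 × 9.81 = 3256.9 m/s.
By the Tsiolkovsky rocket equation, m₀/m_f = exp(Δv / v_e) = exp(6450 / 3256.9) = exp(1.9804) = 7.2456.
m_f = 43,100 / 7.2456 = 5,948.44 kg, so propellant = m₀ − m_f = 43,100 − 5,948.44 = 37,151.56 kg.

propellant mass ≈ 37200 kg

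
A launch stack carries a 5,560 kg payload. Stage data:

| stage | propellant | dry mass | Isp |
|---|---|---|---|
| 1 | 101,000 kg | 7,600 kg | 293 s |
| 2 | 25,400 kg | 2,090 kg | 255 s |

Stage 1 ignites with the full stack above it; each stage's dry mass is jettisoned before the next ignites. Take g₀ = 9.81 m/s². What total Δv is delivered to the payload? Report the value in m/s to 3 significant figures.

Δv ≈ 7250 m/s

Ignition mass of stage 1 = 101,000+7,600 + 25,400+2,090 + 5,560 = 141,650 kg.
Stage 1: m₀ = 141,650 kg, m_f = 141,650 − 101,000 = 40,650 kg; Δv = 293×9.81×ln(3.485) = 2874.3×1.2484 ≈ 3588 m/s.
Stage 2: m₀ = 33,050 kg, m_f = 33,050 − 25,400 = 7,650 kg; Δv = 255×9.81×ln(4.32) = 2501.6×1.4633 ≈ 3661 m/s.
Total Δv = 3588 + 3661 = 7249 m/s.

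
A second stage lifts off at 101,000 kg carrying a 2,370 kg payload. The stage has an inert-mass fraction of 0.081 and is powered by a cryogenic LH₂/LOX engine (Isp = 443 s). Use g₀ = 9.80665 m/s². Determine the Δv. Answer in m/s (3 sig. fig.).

Stage wet mass = m₀ − payload = 101,000 − 2,370 = 98,630 kg.
Stage dry mass = ε × stage wet mass = 0.081 × 98,630 = 7,989.03 kg.
Burnout mass m_f = stage dry + payload = 7,989.03 + 2,370 = 10,359.03 kg.
v_e = Isp · g₀ = 443 × 9.80665 = 4344.3 m/s.
Δv = v_e · ln(101,000/10,359.03) = 4344.3 × ln(9.75) = 4344.3 × 2.2773 ≈ 9893 m/s.

Δv ≈ 9890 m/s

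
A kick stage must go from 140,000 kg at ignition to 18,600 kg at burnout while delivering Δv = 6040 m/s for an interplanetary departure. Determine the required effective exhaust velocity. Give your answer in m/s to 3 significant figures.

v_e ≈ 2990 m/s

ln(m₀/m_f) = ln(140000/18600) = ln(7.527) = 2.0185.
Rocket equation: v_e = Δv / ln(m₀/m_f) = 6040 / 2.0185 = 2992.3 m/s.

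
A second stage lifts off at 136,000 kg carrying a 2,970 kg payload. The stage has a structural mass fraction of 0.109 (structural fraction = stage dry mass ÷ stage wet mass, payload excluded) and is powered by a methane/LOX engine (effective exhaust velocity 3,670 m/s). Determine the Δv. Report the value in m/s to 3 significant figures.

Stage wet mass = m₀ − payload = 136,000 − 2,970 = 133,030 kg.
Stage dry mass = ε × stage wet mass = 0.109 × 133,030 = 14,500.3 kg.
Burnout mass m_f = stage dry + payload = 14,500.3 + 2,970 = 17,470.3 kg.
From the ideal rocket equation, Δv = v_e · ln(136,000/17,470.3) = 3670.0 × ln(7.785) = 3670.0 × 2.0522 ≈ 7531 m/s.

Δv ≈ 7530 m/s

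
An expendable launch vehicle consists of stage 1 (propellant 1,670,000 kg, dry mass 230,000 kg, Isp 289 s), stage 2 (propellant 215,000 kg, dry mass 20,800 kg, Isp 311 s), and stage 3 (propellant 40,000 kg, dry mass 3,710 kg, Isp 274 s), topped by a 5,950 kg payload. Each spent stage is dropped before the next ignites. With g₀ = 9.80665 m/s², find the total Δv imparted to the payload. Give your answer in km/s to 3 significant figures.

Δv ≈ 12.8 km/s

Ignition mass of stage 1 = 1,670,000+230,000 + 215,000+20,800 + 40,000+3,710 + 5,950 = 2,185,460 kg.
Stage 1: m₀ = 2,185,460 kg, m_f = 2,185,460 − 1,670,000 = 515,460 kg; Δv = 289×9.80665×ln(4.24) = 2834.1×1.4445 ≈ 4094 m/s.
Stage 2: m₀ = 285,460 kg, m_f = 285,460 − 215,000 = 70,460 kg; Δv = 311×9.80665×ln(4.051) = 3049.9×1.3991 ≈ 4267 m/s.
Stage 3: m₀ = 49,660 kg, m_f = 49,660 − 40,000 = 9,660 kg; Δv = 274×9.80665×ln(5.141) = 2687.0×1.6372 ≈ 4399 m/s.
Total Δv = 4094 + 4267 + 4399 = 12760 m/s.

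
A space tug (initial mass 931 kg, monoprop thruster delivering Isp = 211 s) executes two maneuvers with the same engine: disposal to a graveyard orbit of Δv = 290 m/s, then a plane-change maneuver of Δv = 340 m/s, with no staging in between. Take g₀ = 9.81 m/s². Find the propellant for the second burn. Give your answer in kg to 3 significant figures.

propellant for the second burn ≈ 123 kg

v_e = Isp · g₀ = 211 × 9.81 = 2069.9 m/s.
After the first burn: m = 931 × exp(−290/2069.9) = 931 × 0.86927 = 809.29 kg.
After the second burn: m = 809.29 × exp(−340/2069.9) = 809.29 × 0.84852 = 686.699 kg.
Second-burn propellant = 809.29 − 686.699 = 122.591 kg.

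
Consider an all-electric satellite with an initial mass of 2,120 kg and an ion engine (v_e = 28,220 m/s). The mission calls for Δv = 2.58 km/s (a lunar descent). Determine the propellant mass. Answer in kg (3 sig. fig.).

propellant mass ≈ 185 kg

m₀/m_f = exp(Δv / v_e) = exp(2580 / 28220.0) = exp(0.0914) = 1.0957.
m_f = 2,120 / 1.0957 = 1,934.84 kg, so propellant = m₀ − m_f = 2,120 − 1,934.84 = 185.16 kg.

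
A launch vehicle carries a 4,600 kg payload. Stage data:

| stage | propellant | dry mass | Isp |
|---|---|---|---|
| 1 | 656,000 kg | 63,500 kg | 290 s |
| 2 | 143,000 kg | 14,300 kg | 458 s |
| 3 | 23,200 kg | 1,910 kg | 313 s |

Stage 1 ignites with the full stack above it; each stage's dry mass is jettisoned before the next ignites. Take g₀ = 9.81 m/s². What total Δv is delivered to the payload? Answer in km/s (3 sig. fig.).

Δv ≈ 14.8 km/s

Ignition mass of stage 1 = 656,000+63,500 + 143,000+14,300 + 23,200+1,910 + 4,600 = 906,510 kg.
Stage 1: m₀ = 906,510 kg, m_f = 906,510 − 656,000 = 250,510 kg; Δv = 290×9.81×ln(3.619) = 2844.9×1.2861 ≈ 3659 m/s.
Stage 2: m₀ = 187,010 kg, m_f = 187,010 − 143,000 = 44,010 kg; Δv = 458×9.81×ln(4.249) = 4493.0×1.4467 ≈ 6500 m/s.
Stage 3: m₀ = 29,710 kg, m_f = 29,710 − 23,200 = 6,510 kg; Δv = 313×9.81×ln(4.564) = 3070.5×1.5181 ≈ 4662 m/s.
Total Δv = 3659 + 6500 + 4662 = 14821 m/s.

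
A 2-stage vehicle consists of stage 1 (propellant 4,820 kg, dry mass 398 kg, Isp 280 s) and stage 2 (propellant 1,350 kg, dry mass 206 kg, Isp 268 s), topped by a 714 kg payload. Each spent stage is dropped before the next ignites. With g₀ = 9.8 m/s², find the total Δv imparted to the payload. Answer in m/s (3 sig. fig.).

Ignition mass of stage 1 = 4,820+398 + 1,350+206 + 714 = 7,488 kg.
Stage 1: m₀ = 7,488 kg, m_f = 7,488 − 4,820 = 2,668 kg; Δv = 280×9.8×ln(2.807) = 2744.0×1.0320 ≈ 2832 m/s.
Stage 2: m₀ = 2,270 kg, m_f = 2,270 − 1,350 = 920 kg; Δv = 268×9.8×ln(2.467) = 2626.4×0.9032 ≈ 2372 m/s.
Total Δv = 2832 + 2372 = 5204 m/s.

Δv ≈ 5200 m/s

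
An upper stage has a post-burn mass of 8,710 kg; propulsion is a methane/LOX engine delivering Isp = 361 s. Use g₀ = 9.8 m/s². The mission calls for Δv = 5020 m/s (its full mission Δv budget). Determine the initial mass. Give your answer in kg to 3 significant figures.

initial mass ≈ 36000 kg

v_e = Isp · g₀ = 361 × 9.8 = 3537.8 m/s.
Using Δv = v_e ln(m₀/m_f): m₀/m_f = exp(Δv / v_e) = exp(5020 / 3537.8) = exp(1.4190) = 4.1328.
m₀ = m_f × 4.1328 = 8,710 × 4.1328 = 35,996.7 kg.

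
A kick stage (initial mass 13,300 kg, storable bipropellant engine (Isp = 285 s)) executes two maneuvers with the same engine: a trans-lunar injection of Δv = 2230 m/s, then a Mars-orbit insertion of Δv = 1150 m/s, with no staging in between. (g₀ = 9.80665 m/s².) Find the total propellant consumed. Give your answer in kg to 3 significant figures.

total propellant consumed ≈ 9330 kg

v_e = Isp · g₀ = 285 × 9.80665 = 2794.9 m/s.
After the first burn: m = 13300 × exp(−2230/2794.9) = 13300 × 0.45028 = 5,988.72 kg.
After the second burn: m = 5,988.72 × exp(−1150/2794.9) = 5,988.72 × 0.66268 = 3,968.6 kg.
Total propellant = m₀ − m_final = 13300 − 3,968.6 = 9,331.4 kg.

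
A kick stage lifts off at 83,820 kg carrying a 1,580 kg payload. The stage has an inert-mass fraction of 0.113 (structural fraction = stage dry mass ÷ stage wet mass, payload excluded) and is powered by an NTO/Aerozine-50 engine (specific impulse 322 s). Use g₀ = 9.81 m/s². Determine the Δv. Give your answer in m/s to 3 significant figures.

Δv ≈ 6450 m/s

Stage wet mass = m₀ − payload = 83,820 − 1,580 = 82,240 kg.
Stage dry mass = ε × stage wet mass = 0.113 × 82,240 = 9,293.12 kg.
Burnout mass m_f = stage dry + payload = 9,293.12 + 1,580 = 10,873.12 kg.
v_e = Isp · g₀ = 322 × 9.81 = 3158.8 m/s.
Δv = v_e · ln(83,820/10,873.12) = 3158.8 × ln(7.709) = 3158.8 × 2.0424 ≈ 6452 m/s.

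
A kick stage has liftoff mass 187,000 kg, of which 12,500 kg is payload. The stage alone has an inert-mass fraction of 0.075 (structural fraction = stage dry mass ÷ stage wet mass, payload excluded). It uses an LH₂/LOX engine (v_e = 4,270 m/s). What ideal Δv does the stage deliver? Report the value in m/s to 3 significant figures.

Δv ≈ 8490 m/s

Stage wet mass = m₀ − payload = 187,000 − 12,500 = 174,500 kg.
Stage dry mass = ε × stage wet mass = 0.075 × 174,500 = 13,087.5 kg.
Burnout mass m_f = stage dry + payload = 13,087.5 + 12,500 = 25,587.5 kg.
By the Tsiolkovsky rocket equation, Δv = v_e · ln(187,000/25,587.5) = 4270.0 × ln(7.308) = 4270.0 × 1.9890 ≈ 8493 m/s.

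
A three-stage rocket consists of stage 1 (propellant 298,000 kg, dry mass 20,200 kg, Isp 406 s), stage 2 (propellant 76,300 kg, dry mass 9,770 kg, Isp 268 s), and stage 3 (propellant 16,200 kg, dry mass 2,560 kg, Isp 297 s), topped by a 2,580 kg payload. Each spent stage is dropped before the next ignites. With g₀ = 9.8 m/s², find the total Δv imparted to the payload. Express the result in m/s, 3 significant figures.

Ignition mass of stage 1 = 298,000+20,200 + 76,300+9,770 + 16,200+2,560 + 2,580 = 425,610 kg.
Stage 1: m₀ = 425,610 kg, m_f = 425,610 − 298,000 = 127,610 kg; Δv = 406×9.8×ln(3.335) = 3978.8×1.2045 ≈ 4793 m/s.
Stage 2: m₀ = 107,410 kg, m_f = 107,410 − 76,300 = 31,110 kg; Δv = 268×9.8×ln(3.453) = 2626.4×1.2391 ≈ 3254 m/s.
Stage 3: m₀ = 21,340 kg, m_f = 21,340 − 16,200 = 5,140 kg; Δv = 297×9.8×ln(4.152) = 2910.6×1.4235 ≈ 4143 m/s.
Total Δv = 4793 + 3254 + 4143 = 12190 m/s.

Δv ≈ 12200 m/s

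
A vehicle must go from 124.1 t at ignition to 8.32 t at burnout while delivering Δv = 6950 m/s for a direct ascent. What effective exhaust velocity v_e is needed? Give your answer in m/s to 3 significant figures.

ln(m₀/m_f) = ln(124100/8320) = ln(14.92) = 2.7024.
By the Tsiolkovsky rocket equation, v_e = Δv / ln(m₀/m_f) = 6950 / 2.7024 = 2571.8 m/s.

v_e ≈ 2570 m/s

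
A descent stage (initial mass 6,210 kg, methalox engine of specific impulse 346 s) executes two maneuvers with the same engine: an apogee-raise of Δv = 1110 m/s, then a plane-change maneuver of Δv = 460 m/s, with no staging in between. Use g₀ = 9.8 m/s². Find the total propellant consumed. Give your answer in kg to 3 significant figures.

total propellant consumed ≈ 2300 kg

v_e = Isp · g₀ = 346 × 9.8 = 3390.8 m/s.
After the first burn: m = 6210 × exp(−1110/3390.8) = 6210 × 0.72083 = 4,476.35 kg.
After the second burn: m = 4,476.35 × exp(−460/3390.8) = 4,476.35 × 0.87314 = 3,908.48 kg.
Total propellant = m₀ − m_final = 6210 − 3,908.48 = 2,301.52 kg.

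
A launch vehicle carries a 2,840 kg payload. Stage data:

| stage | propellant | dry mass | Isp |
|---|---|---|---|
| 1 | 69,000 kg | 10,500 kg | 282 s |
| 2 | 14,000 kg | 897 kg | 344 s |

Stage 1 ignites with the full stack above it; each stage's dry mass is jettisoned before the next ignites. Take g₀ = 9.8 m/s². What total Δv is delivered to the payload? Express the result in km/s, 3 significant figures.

Δv ≈ 8.67 km/s

Ignition mass of stage 1 = 69,000+10,500 + 14,000+897 + 2,840 = 97,237 kg.
Stage 1: m₀ = 97,237 kg, m_f = 97,237 − 69,000 = 28,237 kg; Δv = 282×9.8×ln(3.444) = 2763.6×1.2365 ≈ 3417 m/s.
Stage 2: m₀ = 17,737 kg, m_f = 17,737 − 14,000 = 3,737 kg; Δv = 344×9.8×ln(4.746) = 3371.2×1.5574 ≈ 5250 m/s.
Total Δv = 3417 + 5250 = 8667 m/s.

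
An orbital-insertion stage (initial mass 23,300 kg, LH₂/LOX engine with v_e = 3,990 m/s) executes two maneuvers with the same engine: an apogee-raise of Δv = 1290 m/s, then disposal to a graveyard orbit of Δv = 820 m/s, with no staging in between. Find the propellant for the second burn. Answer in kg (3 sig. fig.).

propellant for the second burn ≈ 3130 kg

After the first burn: m = 23300 × exp(−1290/3990.0) = 23300 × 0.72375 = 16,863.4 kg.
After the second burn: m = 16,863.4 × exp(−820/3990.0) = 16,863.4 × 0.81423 = 13,730.7 kg.
Second-burn propellant = 16,863.4 − 13,730.7 = 3,132.7 kg.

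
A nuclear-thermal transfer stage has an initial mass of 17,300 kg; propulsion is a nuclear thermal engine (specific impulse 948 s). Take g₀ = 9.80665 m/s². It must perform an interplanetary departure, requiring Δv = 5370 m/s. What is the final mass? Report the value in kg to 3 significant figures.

v_e = Isp · g₀ = 948 × 9.80665 = 9296.7 m/s.
m₀/m_f = exp(Δv / v_e) = exp(5370 / 9296.7) = exp(0.5776) = 1.7818.
m_f = m₀ / 1.7818 = 17,300 / 1.7818 = 9,709.28 kg.

final mass ≈ 9710 kg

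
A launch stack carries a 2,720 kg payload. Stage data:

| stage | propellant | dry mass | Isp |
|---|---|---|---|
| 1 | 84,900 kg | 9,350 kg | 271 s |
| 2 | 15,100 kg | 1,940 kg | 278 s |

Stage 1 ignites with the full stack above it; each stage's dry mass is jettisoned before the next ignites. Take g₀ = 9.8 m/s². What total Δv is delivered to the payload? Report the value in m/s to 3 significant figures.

Δv ≈ 7560 m/s

Ignition mass of stage 1 = 84,900+9,350 + 15,100+1,940 + 2,720 = 114,010 kg.
Stage 1: m₀ = 114,010 kg, m_f = 114,010 − 84,900 = 29,110 kg; Δv = 271×9.8×ln(3.917) = 2655.8×1.3652 ≈ 3626 m/s.
Stage 2: m₀ = 19,760 kg, m_f = 19,760 − 15,100 = 4,660 kg; Δv = 278×9.8×ln(4.24) = 2724.4×1.4446 ≈ 3936 m/s.
Total Δv = 3626 + 3936 = 7562 m/s.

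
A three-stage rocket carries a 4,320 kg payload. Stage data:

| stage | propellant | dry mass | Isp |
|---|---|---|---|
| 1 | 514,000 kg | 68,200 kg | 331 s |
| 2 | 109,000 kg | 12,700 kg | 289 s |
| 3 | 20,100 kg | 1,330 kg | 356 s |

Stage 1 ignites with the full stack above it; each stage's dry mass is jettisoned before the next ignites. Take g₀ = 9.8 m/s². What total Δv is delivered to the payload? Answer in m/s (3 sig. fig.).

Ignition mass of stage 1 = 514,000+68,200 + 109,000+12,700 + 20,100+1,330 + 4,320 = 729,650 kg.
Stage 1: m₀ = 729,650 kg, m_f = 729,650 − 514,000 = 215,650 kg; Δv = 331×9.8×ln(3.383) = 3243.8×1.2189 ≈ 3954 m/s.
Stage 2: m₀ = 147,450 kg, m_f = 147,450 − 109,000 = 38,450 kg; Δv = 289×9.8×ln(3.835) = 2832.2×1.3441 ≈ 3807 m/s.
Stage 3: m₀ = 25,750 kg, m_f = 25,750 − 20,100 = 5,650 kg; Δv = 356×9.8×ln(4.558) = 3488.8×1.5168 ≈ 5292 m/s.
Total Δv = 3954 + 3807 + 5292 = 13053 m/s.

Δv ≈ 13100 m/s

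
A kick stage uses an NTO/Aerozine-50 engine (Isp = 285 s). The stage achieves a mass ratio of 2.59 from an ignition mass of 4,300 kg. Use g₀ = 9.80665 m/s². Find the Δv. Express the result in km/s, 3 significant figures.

v_e = Isp · g₀ = 285 × 9.80665 = 2794.9 m/s.
Δv = v_e · ln(2.59) = 2794.9 × 0.9517 ≈ 2659.8 m/s.

Δv ≈ 2.66 km/s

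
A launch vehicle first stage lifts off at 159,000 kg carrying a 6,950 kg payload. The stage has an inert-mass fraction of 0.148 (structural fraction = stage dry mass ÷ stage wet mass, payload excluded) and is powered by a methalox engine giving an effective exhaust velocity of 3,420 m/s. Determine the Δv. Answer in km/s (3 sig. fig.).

Stage wet mass = m₀ − payload = 159,000 − 6,950 = 152,050 kg.
Stage dry mass = ε × stage wet mass = 0.148 × 152,050 = 22,503.4 kg.
Burnout mass m_f = stage dry + payload = 22,503.4 + 6,950 = 29,453.4 kg.
From the ideal rocket equation, Δv = v_e · ln(159,000/29,453.4) = 3420.0 × ln(5.398) = 3420.0 × 1.6861 ≈ 5766 m/s.

Δv ≈ 5.77 km/s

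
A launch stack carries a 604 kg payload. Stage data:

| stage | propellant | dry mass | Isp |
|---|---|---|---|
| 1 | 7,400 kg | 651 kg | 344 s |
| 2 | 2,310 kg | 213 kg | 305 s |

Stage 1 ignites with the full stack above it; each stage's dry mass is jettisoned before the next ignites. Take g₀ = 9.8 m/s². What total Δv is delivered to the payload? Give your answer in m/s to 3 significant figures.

Δv ≈ 7670 m/s

Ignition mass of stage 1 = 7,400+651 + 2,310+213 + 604 = 11,178 kg.
Stage 1: m₀ = 11,178 kg, m_f = 11,178 − 7,400 = 3,778 kg; Δv = 344×9.8×ln(2.959) = 3371.2×1.0848 ≈ 3657 m/s.
Stage 2: m₀ = 3,127 kg, m_f = 3,127 − 2,310 = 817 kg; Δv = 305×9.8×ln(3.827) = 2989.0×1.3422 ≈ 4012 m/s.
Total Δv = 3657 + 4012 = 7669 m/s.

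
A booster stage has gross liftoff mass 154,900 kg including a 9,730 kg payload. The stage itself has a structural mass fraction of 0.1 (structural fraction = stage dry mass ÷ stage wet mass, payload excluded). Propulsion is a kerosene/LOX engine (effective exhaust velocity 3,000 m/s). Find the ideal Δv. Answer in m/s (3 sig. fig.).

Δv ≈ 5560 m/s

Stage wet mass = m₀ − payload = 154,900 − 9,730 = 145,170 kg.
Stage dry mass = ε × stage wet mass = 0.1 × 145,170 = 14,517 kg.
Burnout mass m_f = stage dry + payload = 14,517 + 9,730 = 24,247 kg.
Δv = v_e · ln(154,900/24,247) = 3000.0 × ln(6.388) = 3000.0 × 1.8545 ≈ 5563 m/s.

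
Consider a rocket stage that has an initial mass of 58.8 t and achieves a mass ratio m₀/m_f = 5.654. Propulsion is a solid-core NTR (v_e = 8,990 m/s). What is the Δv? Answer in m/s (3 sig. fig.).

Using Δv = v_e ln(m₀/m_f): Δv = v_e · ln(5.654) = 8990.0 × 1.7324 ≈ 15573.9 m/s.

Δv ≈ 15600 m/s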